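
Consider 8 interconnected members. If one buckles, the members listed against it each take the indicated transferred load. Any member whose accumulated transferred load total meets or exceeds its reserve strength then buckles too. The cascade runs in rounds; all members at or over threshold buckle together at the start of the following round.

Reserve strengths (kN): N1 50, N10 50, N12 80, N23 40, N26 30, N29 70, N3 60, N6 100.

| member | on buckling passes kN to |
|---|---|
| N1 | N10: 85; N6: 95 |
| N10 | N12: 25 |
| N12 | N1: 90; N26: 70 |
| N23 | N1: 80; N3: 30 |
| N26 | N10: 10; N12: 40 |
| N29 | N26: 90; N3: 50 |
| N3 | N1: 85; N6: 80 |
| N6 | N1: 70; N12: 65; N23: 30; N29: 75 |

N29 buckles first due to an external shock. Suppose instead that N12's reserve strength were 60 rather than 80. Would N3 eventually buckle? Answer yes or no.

With N12's reserve strength at 60:
Round 1 — N29 buckles (initial).
  N26: +90 → 90 ≥ 30
  N3: +50 → 50 < 60
Round 2 — N26 buckles.
  N10: +10 → 10 < 50
  N12: +40 → 40 < 60
No further bucklings.

no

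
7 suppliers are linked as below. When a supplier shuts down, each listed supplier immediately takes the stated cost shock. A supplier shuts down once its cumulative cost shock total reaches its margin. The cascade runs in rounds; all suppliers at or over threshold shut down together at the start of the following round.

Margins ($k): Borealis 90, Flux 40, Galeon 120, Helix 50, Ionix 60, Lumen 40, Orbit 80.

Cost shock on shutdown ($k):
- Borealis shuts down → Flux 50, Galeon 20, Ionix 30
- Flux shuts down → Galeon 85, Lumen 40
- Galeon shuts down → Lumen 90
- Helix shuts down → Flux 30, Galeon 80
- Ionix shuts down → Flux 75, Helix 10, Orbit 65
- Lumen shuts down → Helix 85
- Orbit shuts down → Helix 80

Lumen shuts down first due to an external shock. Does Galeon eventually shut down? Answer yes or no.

no

Round 1 — Lumen shuts down (initial).
  Helix: +85 → 85 ≥ 50
Round 2 — Helix shuts down.
  Flux: +30 → 30 < 40
  Galeon: +80 → 80 < 120
No further shutdowns.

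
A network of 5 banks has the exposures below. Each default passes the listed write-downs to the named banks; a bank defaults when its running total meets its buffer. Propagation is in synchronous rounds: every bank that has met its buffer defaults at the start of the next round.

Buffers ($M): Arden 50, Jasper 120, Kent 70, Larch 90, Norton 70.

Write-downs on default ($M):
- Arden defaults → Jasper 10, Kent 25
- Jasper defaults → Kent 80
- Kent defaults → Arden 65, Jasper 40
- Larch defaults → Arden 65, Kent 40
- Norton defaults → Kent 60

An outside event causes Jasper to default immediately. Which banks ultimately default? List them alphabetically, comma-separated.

Arden, Jasper, Kent

Round 1 — Jasper defaults (initial).
  Kent: +80 → 80 ≥ 70
Round 2 — Kent defaults.
  Arden: +65 → 65 ≥ 50
Round 3 — Arden defaults.
No further defaults.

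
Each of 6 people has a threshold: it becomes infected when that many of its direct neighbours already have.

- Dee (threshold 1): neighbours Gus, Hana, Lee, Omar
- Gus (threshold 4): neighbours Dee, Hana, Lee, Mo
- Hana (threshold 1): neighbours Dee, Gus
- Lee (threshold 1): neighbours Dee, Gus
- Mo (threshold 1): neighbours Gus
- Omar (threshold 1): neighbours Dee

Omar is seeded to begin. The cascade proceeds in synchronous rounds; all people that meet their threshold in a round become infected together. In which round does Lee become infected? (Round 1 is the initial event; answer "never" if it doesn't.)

Round 1 — Omar becomes infected (initial).
Round 2 — checking thresholds:
  Dee: 1 of 4 neighbours ≥ 1, becomes infected.
Round 3 — checking thresholds:
  Gus: 1 of 4 neighbours < 4, not yet.
  Hana: 1 of 2 neighbours ≥ 1, becomes infected.
  Lee: 1 of 2 neighbours ≥ 1, becomes infected.
Round 4 — no new infections; cascade stops.

3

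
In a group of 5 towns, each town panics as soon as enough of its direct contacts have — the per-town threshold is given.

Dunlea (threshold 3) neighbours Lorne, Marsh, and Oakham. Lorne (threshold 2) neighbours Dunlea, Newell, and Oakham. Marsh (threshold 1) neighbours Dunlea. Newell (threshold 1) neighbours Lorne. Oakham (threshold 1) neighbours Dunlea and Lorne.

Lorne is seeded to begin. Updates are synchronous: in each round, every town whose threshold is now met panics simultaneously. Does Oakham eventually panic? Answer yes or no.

Round 1 — Lorne panics (initial).
Round 2 — checking thresholds:
  Dunlea: 1 of 3 neighbours < 3, below threshold.
  Newell: 1 of 1 neighbours ≥ 1, panics.
  Oakham: 1 of 2 neighbours ≥ 1, panics.
Round 3 — no new panics; cascade stops.

yes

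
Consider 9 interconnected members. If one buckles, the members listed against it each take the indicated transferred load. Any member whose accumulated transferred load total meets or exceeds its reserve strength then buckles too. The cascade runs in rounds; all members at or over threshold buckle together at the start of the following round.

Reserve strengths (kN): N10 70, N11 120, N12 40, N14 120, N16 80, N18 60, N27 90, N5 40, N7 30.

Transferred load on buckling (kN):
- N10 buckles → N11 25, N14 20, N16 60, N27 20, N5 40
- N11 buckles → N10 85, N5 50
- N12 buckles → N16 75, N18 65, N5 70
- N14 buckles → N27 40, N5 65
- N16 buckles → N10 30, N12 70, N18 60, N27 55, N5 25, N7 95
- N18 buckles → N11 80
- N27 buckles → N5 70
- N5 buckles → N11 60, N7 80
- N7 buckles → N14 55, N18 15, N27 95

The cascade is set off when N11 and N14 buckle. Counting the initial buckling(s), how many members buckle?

6

Round 1 — N11, N14 buckle (initial).
  N10: +85 → 85 ≥ 70
  N27: +40 → 40 < 90
  N5: +50+65 → 115 ≥ 40
Round 2 — N10, N5 buckle.
  N16: +60 → 60 < 80
  N27: +20 → 60 < 90
  N7: +80 → 80 ≥ 30
Round 3 — N7 buckles.
  N18: +15 → 15 < 60
  N27: +95 → 155 ≥ 90
Round 4 — N27 buckles.
No further bucklings.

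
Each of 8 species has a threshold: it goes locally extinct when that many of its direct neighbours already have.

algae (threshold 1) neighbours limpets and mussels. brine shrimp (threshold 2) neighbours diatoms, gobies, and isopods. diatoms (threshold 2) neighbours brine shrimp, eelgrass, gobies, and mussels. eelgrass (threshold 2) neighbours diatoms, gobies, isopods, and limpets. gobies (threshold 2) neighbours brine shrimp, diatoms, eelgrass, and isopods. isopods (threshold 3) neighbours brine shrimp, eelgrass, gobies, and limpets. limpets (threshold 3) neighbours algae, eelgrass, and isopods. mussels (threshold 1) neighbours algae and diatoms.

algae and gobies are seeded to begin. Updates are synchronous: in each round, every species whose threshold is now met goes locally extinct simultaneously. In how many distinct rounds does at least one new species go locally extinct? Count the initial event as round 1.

Round 1 — algae, gobies go locally extinct (initial).
Round 2 — checking thresholds:
  brine shrimp: 1 of 3 neighbours < 2, below threshold.
  diatoms: 1 of 4 neighbours < 2, below threshold.
  eelgrass: 1 of 4 neighbours < 2, below threshold.
  isopods: 1 of 4 neighbours < 3, below threshold.
  limpets: 1 of 3 neighbours < 3, below threshold.
  mussels: 1 of 2 neighbours ≥ 1, goes locally extinct.
Round 3 — checking thresholds:
  brine shrimp: 1 of 3 neighbours < 2, below threshold.
  diatoms: 2 of 4 neighbours ≥ 2, goes locally extinct.
  eelgrass: 1 of 4 neighbours < 2, below threshold.
  isopods: 1 of 4 neighbours < 3, below threshold.
  limpets: 1 of 3 neighbours < 3, below threshold.
Round 4 — checking thresholds:
  brine shrimp: 2 of 3 neighbours ≥ 2, goes locally extinct.
  eelgrass: 2 of 4 neighbours ≥ 2, goes locally extinct.
  isopods: 1 of 4 neighbours < 3, below threshold.
  limpets: 1 of 3 neighbours < 3, below threshold.
Round 5 — checking thresholds:
  isopods: 3 of 4 neighbours ≥ 3, goes locally extinct.
  limpets: 2 of 3 neighbours < 3, below threshold.
Round 6 — checking thresholds:
  limpets: 3 of 3 neighbours ≥ 3, goes locally extinct.
Round 7 — no new extinctions; cascade stops.

6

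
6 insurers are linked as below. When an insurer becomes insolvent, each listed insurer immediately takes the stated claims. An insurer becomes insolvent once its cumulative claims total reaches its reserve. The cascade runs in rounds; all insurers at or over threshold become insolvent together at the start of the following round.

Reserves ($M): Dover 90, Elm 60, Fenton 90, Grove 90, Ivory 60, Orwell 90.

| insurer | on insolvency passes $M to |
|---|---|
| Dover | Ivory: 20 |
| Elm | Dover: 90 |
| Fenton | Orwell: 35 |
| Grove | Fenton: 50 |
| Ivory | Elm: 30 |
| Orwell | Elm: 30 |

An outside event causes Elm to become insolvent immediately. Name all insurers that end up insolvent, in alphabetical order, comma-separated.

Round 1 — Elm becomes insolvent (initial).
  Dover: +90 → 90 ≥ 90
Round 2 — Dover becomes insolvent.
  Ivory: +20 → 20 < 60
No further insolvencies.

Dover, Elm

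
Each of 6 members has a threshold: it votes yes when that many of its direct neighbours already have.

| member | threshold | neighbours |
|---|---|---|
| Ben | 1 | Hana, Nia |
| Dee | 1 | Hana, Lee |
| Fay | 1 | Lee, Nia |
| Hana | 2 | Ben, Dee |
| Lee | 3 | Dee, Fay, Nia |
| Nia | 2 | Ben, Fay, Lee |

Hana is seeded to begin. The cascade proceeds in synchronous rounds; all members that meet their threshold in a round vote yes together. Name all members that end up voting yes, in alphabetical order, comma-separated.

Ben, Dee, Hana

Round 1 — Hana votes yes (initial).
Round 2 — checking thresholds:
  Ben: 1 of 2 neighbours ≥ 1, votes yes.
  Dee: 1 of 2 neighbours ≥ 1, votes yes.
Round 3 — no new yes votes; cascade stops.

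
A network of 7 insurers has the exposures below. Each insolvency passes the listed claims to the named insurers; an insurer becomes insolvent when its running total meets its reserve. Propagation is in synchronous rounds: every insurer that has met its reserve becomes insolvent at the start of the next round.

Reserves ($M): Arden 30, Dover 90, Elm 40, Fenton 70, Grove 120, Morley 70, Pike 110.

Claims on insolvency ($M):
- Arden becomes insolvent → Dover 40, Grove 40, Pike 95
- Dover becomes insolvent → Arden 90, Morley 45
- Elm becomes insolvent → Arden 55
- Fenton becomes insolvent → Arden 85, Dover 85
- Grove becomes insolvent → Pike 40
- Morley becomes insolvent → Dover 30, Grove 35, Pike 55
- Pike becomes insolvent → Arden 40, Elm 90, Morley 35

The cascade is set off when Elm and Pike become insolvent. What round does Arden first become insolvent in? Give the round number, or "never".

2

Round 1 — Elm, Pike become insolvent (initial).
  Arden: +55+40 → 95 ≥ 30
  Morley: +35 → 35 < 70
Round 2 — Arden becomes insolvent.
  Dover: +40 → 40 < 90
  Grove: +40 → 40 < 120
No further insolvencies.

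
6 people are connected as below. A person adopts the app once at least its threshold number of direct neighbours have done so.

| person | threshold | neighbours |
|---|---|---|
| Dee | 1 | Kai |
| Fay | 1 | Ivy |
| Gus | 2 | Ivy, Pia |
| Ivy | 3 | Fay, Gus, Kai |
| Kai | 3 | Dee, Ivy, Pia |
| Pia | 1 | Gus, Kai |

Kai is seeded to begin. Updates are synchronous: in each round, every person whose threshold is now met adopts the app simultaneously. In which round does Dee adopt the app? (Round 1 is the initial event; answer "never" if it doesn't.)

Round 1 — Kai adopts the app (initial).
Round 2 — checking thresholds:
  Dee: 1 of 1 neighbours ≥ 1, adopts the app.
  Ivy: 1 of 3 neighbours < 3, holds.
  Pia: 1 of 2 neighbours ≥ 1, adopts the app.
Round 3 — no new adoptions; cascade stops.

2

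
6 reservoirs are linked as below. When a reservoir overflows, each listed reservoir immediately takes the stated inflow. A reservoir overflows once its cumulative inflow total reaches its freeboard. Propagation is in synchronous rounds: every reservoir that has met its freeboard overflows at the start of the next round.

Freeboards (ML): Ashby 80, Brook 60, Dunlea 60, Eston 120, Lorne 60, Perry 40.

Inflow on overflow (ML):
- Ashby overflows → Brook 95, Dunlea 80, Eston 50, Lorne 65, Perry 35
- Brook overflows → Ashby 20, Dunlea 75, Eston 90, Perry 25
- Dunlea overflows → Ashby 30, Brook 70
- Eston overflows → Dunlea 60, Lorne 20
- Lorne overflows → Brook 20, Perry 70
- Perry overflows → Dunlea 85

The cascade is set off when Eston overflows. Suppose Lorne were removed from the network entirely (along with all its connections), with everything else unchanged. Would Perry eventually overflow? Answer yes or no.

no

With Lorne removed:
Round 1 — Eston overflows (initial).
  Dunlea: +60 → 60 ≥ 60
Round 2 — Dunlea overflows.
  Ashby: +30 → 30 < 80
  Brook: +70 → 70 ≥ 60
Round 3 — Brook overflows.
  Ashby: +20 → 50 < 80
  Perry: +25 → 25 < 40
No further overflows.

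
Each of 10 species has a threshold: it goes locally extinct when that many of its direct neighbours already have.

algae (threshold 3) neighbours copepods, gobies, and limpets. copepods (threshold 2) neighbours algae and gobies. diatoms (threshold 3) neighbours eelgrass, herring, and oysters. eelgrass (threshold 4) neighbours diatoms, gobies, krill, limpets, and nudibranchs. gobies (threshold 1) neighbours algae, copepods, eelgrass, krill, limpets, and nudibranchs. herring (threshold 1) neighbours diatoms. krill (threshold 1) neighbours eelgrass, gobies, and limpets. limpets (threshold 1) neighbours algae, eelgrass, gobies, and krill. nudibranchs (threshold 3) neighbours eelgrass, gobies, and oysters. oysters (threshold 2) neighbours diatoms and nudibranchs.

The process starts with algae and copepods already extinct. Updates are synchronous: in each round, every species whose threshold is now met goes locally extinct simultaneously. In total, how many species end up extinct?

Round 1 — algae, copepods go locally extinct (initial).
Round 2 — checking thresholds:
  gobies: 2 of 6 neighbours ≥ 1, goes locally extinct.
  limpets: 1 of 4 neighbours ≥ 1, goes locally extinct.
Round 3 — checking thresholds:
  eelgrass: 2 of 5 neighbours < 4, not yet.
  krill: 2 of 3 neighbours ≥ 1, goes locally extinct.
  nudibranchs: 1 of 3 neighbours < 3, not yet.
Round 4 — no new extinctions; cascade stops.

5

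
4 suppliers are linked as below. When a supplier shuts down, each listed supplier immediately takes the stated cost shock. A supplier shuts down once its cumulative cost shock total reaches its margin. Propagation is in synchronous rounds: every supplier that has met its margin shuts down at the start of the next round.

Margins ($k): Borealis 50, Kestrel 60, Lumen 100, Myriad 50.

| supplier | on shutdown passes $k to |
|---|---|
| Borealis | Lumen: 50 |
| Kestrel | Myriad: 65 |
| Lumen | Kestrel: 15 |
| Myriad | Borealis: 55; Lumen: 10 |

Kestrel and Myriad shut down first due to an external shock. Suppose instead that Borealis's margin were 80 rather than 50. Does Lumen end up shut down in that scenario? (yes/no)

no

With Borealis's margin at 80:
Round 1 — Kestrel, Myriad shut down (initial).
  Borealis: +55 → 55 < 80
  Lumen: +10 → 10 < 100
No further shutdowns.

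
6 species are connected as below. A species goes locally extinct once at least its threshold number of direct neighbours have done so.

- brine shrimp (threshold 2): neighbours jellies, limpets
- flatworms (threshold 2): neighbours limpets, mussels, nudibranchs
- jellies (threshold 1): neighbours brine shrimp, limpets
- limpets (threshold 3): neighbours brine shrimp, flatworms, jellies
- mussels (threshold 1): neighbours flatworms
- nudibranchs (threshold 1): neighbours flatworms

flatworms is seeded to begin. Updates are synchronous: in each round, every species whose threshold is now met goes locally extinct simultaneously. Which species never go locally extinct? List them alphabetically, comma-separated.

Round 1 — flatworms goes locally extinct (initial).
Round 2 — checking thresholds:
  limpets: 1 of 3 neighbours < 3, below threshold.
  mussels: 1 of 1 neighbours ≥ 1, goes locally extinct.
  nudibranchs: 1 of 1 neighbours ≥ 1, goes locally extinct.
Round 3 — no new extinctions; cascade stops.

brine shrimp, jellies, limpets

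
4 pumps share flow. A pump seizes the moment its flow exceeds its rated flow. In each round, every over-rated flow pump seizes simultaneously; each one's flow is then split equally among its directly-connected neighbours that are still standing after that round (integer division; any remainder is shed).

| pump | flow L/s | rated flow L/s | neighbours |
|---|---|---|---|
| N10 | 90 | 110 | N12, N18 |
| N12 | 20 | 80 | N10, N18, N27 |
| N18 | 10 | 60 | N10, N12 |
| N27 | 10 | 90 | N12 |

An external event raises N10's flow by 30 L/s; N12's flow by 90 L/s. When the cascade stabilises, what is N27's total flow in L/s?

Round 1 — N10 at 120 > 110; N12 at 110 > 80. N10, N12 seize.
  N10 sheds 120 L/s to N18: 120 each.
    N18: 10+120 = 130 > 60
  N12 sheds 110 L/s to N18, N27: 55 each.
    N18: 130+55 = 185 > 60
    N27: 10+55 = 65 ≤ 90
Round 2 — N18 seizes.
  N18 sheds 185 L/s: no online neighbours, lost.
No further seizures.

65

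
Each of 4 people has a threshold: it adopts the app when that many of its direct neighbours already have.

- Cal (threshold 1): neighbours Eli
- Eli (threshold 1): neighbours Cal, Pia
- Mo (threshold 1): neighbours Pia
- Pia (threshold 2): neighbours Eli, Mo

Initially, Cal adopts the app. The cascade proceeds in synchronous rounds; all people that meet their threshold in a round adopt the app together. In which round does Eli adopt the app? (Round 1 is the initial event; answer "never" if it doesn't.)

Round 1 — Cal adopts the app (initial).
Round 2 — checking thresholds:
  Eli: 1 of 2 neighbours ≥ 1, adopts the app.
Round 3 — no new adoptions; cascade stops.

2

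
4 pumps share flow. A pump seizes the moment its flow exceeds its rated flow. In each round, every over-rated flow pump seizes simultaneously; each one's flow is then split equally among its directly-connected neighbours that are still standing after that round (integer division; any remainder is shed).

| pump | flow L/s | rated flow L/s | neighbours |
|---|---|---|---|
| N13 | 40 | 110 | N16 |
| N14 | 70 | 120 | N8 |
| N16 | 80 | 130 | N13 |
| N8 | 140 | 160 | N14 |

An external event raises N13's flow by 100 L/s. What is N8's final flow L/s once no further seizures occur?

Round 1 — N13 at 140 > 110. N13 seizes.
  N13 sheds 140 L/s to N16: 140 each.
    N16: 80+140 = 220 > 130
Round 2 — N16 seizes.
  N16 sheds 220 L/s: no online neighbours, lost.
No further seizures.

140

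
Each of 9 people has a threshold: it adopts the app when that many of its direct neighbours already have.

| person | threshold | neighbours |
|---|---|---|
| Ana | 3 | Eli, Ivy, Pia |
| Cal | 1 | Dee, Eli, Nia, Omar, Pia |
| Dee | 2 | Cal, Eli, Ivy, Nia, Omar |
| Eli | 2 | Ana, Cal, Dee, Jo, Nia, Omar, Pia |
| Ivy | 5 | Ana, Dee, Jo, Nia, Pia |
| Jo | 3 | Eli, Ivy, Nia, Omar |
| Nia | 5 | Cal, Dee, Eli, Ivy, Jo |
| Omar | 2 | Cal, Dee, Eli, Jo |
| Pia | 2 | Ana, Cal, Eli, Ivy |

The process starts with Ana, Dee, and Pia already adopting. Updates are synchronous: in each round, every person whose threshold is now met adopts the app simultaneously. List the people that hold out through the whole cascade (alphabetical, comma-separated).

Round 1 — Ana, Dee, Pia adopt the app (initial).
Round 2 — checking thresholds:
  Cal: 2 of 5 neighbours ≥ 1, adopts the app.
  Eli: 3 of 7 neighbours ≥ 2, adopts the app.
  Ivy: 3 of 5 neighbours < 5, not yet.
  Nia: 1 of 5 neighbours < 5, not yet.
  Omar: 1 of 4 neighbours < 2, not yet.
Round 3 — checking thresholds:
  Ivy: 3 of 5 neighbours < 5, not yet.
  Jo: 1 of 4 neighbours < 3, not yet.
  Nia: 3 of 5 neighbours < 5, not yet.
  Omar: 3 of 4 neighbours ≥ 2, adopts the app.
Round 4 — no new adoptions; cascade stops.

Ivy, Jo, Nia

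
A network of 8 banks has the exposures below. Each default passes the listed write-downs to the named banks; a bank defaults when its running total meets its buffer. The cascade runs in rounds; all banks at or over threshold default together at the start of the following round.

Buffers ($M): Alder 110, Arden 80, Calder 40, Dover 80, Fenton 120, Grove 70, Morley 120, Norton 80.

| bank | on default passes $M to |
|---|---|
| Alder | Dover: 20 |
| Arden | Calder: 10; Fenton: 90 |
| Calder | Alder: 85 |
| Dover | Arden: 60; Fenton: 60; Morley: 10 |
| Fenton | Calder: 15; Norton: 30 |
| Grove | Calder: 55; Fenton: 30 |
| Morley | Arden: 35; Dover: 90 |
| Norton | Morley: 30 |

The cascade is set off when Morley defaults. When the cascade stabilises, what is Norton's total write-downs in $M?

30

Round 1 — Morley defaults (initial).
  Arden: +35 → 35 < 80
  Dover: +90 → 90 ≥ 80
Round 2 — Dover defaults.
  Arden: +60 → 95 ≥ 80
  Fenton: +60 → 60 < 120
Round 3 — Arden defaults.
  Calder: +10 → 10 < 40
  Fenton: +90 → 150 ≥ 120
Round 4 — Fenton defaults.
  Calder: +15 → 25 < 40
  Norton: +30 → 30 < 80
No further defaults.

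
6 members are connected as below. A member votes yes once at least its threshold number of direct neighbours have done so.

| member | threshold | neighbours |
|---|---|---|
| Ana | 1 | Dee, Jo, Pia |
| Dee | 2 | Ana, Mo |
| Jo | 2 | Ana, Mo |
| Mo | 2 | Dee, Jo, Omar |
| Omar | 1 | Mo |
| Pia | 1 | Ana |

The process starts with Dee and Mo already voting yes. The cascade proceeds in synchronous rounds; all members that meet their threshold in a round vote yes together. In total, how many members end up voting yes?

Round 1 — Dee, Mo vote yes (initial).
Round 2 — checking thresholds:
  Ana: 1 of 3 neighbours ≥ 1, votes yes.
  Jo: 1 of 2 neighbours < 2, holds.
  Omar: 1 of 1 neighbours ≥ 1, votes yes.
Round 3 — checking thresholds:
  Jo: 2 of 2 neighbours ≥ 2, votes yes.
  Pia: 1 of 1 neighbours ≥ 1, votes yes.
Round 4 — no new yes votes; cascade stops.

6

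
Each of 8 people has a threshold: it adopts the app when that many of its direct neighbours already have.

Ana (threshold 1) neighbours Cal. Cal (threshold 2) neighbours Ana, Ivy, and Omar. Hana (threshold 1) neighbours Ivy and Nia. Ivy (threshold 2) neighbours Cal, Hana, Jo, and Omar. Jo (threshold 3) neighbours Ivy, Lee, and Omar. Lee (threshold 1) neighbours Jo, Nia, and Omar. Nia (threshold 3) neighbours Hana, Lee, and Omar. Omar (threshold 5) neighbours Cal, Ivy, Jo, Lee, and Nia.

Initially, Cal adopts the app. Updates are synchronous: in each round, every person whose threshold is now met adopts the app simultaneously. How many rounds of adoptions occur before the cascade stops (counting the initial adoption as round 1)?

2

Round 1 — Cal adopts the app (initial).
Round 2 — checking thresholds:
  Ana: 1 of 1 neighbours ≥ 1, adopts the app.
  Ivy: 1 of 4 neighbours < 2, below threshold.
  Omar: 1 of 5 neighbours < 5, below threshold.
Round 3 — no new adoptions; cascade stops.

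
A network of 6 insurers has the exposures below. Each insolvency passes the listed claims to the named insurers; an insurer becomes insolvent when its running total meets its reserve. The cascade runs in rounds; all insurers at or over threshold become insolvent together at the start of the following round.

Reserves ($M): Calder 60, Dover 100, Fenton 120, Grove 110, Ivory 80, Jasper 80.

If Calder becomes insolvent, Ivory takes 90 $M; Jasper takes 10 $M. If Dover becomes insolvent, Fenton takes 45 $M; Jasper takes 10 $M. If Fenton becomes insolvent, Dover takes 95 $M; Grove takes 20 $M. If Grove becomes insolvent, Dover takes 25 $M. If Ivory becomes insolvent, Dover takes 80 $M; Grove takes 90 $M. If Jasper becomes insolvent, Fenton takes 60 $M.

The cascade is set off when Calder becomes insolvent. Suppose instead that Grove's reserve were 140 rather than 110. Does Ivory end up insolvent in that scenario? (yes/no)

With Grove's reserve at 140:
Round 1 — Calder becomes insolvent (initial).
  Ivory: +90 → 90 ≥ 80
  Jasper: +10 → 10 < 80
Round 2 — Ivory becomes insolvent.
  Dover: +80 → 80 < 100
  Grove: +90 → 90 < 140
No further insolvencies.

yes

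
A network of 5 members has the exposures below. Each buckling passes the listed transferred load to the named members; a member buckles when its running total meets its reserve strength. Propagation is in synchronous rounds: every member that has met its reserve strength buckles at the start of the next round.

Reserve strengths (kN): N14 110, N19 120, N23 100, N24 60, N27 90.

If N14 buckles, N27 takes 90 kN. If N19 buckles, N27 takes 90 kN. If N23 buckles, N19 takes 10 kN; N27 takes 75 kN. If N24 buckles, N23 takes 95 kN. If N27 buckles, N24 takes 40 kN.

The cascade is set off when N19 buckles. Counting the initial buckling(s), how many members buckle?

2

Round 1 — N19 buckles (initial).
  N27: +90 → 90 ≥ 90
Round 2 — N27 buckles.
  N24: +40 → 40 < 60
No further bucklings.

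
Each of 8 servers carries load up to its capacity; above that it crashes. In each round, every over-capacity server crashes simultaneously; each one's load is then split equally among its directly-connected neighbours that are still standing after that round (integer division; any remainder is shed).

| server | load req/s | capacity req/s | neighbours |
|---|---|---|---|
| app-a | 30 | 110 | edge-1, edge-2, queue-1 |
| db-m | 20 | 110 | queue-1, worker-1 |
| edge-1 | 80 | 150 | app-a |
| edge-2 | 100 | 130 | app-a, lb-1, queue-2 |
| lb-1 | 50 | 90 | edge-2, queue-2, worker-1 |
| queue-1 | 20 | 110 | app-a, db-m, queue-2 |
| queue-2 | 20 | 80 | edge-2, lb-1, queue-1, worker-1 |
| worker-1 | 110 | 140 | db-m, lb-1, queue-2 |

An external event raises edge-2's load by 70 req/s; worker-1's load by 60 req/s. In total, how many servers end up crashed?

Round 1 — edge-2 at 170 > 130; worker-1 at 170 > 140. edge-2, worker-1 crash.
  edge-2 sheds 170 req/s to app-a, lb-1, queue-2: 56 each (2 lost).
    app-a: 30+56 = 86 ≤ 110
    lb-1: 50+56 = 106 > 90
    queue-2: 20+56 = 76 ≤ 80
  worker-1 sheds 170 req/s to db-m, lb-1, queue-2: 56 each (2 lost).
    db-m: 20+56 = 76 ≤ 110
    lb-1: 106+56 = 162 > 90
    queue-2: 76+56 = 132 > 80
Round 2 — lb-1, queue-2 crash.
  lb-1 sheds 162 req/s: no online neighbours, lost.
  queue-2 sheds 132 req/s to queue-1: 132 each.
    queue-1: 20+132 = 152 > 110
Round 3 — queue-1 crashes.
  queue-1 sheds 152 req/s to app-a, db-m: 76 each.
    app-a: 86+76 = 162 > 110
    db-m: 76+76 = 152 > 110
Round 4 — app-a, db-m crash.
  app-a sheds 162 req/s to edge-1: 162 each.
    edge-1: 80+162 = 242 > 150
  db-m sheds 152 req/s: no online neighbours, lost.
Round 5 — edge-1 crashes.
  edge-1 sheds 242 req/s: no online neighbours, lost.
No further crashes.

8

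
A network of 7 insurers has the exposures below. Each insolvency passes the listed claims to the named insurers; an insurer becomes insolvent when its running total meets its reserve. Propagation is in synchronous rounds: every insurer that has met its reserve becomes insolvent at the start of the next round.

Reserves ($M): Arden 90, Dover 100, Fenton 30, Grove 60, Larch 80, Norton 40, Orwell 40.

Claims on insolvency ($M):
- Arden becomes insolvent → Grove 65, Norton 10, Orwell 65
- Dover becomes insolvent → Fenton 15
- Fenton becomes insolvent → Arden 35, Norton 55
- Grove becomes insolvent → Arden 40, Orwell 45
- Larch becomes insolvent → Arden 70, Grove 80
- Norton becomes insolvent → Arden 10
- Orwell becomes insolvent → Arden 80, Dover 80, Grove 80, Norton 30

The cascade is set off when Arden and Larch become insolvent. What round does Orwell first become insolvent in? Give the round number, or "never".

2

Round 1 — Arden, Larch become insolvent (initial).
  Grove: +65+80 → 145 ≥ 60
  Norton: +10 → 10 < 40
  Orwell: +65 → 65 ≥ 40
Round 2 — Grove, Orwell become insolvent.
  Dover: +80 → 80 < 100
  Norton: +30 → 40 ≥ 40
Round 3 — Norton becomes insolvent.
No further insolvencies.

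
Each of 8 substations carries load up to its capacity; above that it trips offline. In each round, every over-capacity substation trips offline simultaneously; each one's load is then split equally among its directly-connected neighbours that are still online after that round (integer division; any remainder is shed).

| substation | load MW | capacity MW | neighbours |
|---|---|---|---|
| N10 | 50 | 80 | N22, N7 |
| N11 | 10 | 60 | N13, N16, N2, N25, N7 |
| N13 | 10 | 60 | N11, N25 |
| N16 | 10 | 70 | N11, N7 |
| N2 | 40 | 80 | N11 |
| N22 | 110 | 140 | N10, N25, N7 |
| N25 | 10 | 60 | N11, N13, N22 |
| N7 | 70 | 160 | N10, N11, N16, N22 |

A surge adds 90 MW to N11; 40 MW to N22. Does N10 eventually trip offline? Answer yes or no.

yes

Round 1 — N11 at 100 > 60; N22 at 150 > 140. N11, N22 trip offline.
  N11 sheds 100 MW to N13, N16, N2, N25, N7: 20 each.
    N13: 10+20 = 30 ≤ 60
    N16: 10+20 = 30 ≤ 70
    N2: 40+20 = 60 ≤ 80
    N25: 10+20 = 30 ≤ 60
    N7: 70+20 = 90 ≤ 160
  N22 sheds 150 MW to N10, N25, N7: 50 each.
    N10: 50+50 = 100 > 80
    N25: 30+50 = 80 > 60
    N7: 90+50 = 140 ≤ 160
Round 2 — N10, N25 trip offline.
  N10 sheds 100 MW to N7: 100 each.
    N7: 140+100 = 240 > 160
  N25 sheds 80 MW to N13: 80 each.
    N13: 30+80 = 110 > 60
Round 3 — N13, N7 trip offline.
  N13 sheds 110 MW: no online neighbours, lost.
  N7 sheds 240 MW to N16: 240 each.
    N16: 30+240 = 270 > 70
Round 4 — N16 trips offline.
  N16 sheds 270 MW: no online neighbours, lost.
No further trips.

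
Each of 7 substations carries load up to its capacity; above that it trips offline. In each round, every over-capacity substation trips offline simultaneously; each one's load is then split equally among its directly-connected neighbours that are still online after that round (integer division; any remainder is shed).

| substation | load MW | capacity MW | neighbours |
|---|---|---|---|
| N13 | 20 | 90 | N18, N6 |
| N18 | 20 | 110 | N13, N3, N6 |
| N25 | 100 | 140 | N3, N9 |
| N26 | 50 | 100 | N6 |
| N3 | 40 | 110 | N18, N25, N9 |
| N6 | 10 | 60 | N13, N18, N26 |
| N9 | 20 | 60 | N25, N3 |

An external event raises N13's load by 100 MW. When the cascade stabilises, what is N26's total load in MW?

Round 1 — N13 at 120 > 90. N13 trips offline.
  N13 sheds 120 MW to N18, N6: 60 each.
    N18: 20+60 = 80 ≤ 110
    N6: 10+60 = 70 > 60
Round 2 — N6 trips offline.
  N6 sheds 70 MW to N18, N26: 35 each.
    N18: 80+35 = 115 > 110
    N26: 50+35 = 85 ≤ 100
Round 3 — N18 trips offline.
  N18 sheds 115 MW to N3: 115 each.
    N3: 40+115 = 155 > 110
Round 4 — N3 trips offline.
  N3 sheds 155 MW to N25, N9: 77 each (1 lost).
    N25: 100+77 = 177 > 140
    N9: 20+77 = 97 > 60
Round 5 — N25, N9 trip offline.
  N25 sheds 177 MW: no online neighbours, lost.
  N9 sheds 97 MW: no online neighbours, lost.
No further trips.

85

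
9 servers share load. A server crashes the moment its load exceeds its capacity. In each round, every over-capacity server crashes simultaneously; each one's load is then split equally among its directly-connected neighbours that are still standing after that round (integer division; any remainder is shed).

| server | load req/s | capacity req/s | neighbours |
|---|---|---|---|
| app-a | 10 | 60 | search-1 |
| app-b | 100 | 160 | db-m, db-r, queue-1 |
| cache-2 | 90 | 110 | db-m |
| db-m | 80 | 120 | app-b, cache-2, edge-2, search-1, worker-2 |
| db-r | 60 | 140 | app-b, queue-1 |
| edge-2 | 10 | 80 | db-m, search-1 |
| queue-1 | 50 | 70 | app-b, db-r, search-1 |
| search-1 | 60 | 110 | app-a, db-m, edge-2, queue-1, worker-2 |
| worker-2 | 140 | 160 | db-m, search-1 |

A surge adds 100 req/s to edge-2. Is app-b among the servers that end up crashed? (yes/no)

Round 1 — edge-2 at 110 > 80. edge-2 crashes.
  edge-2 sheds 110 req/s to db-m, search-1: 55 each.
    db-m: 80+55 = 135 > 120
    search-1: 60+55 = 115 > 110
Round 2 — db-m, search-1 crash.
  db-m sheds 135 req/s to app-b, cache-2, worker-2: 45 each.
    app-b: 100+45 = 145 ≤ 160
    cache-2: 90+45 = 135 > 110
    worker-2: 140+45 = 185 > 160
  search-1 sheds 115 req/s to app-a, queue-1, worker-2: 38 each (1 lost).
    app-a: 10+38 = 48 ≤ 60
    queue-1: 50+38 = 88 > 70
    worker-2: 185+38 = 223 > 160
Round 3 — cache-2, queue-1, worker-2 crash.
  cache-2 sheds 135 req/s: no online neighbours, lost.
  queue-1 sheds 88 req/s to app-b, db-r: 44 each.
    app-b: 145+44 = 189 > 160
    db-r: 60+44 = 104 ≤ 140
  worker-2 sheds 223 req/s: no online neighbours, lost.
Round 4 — app-b crashes.
  app-b sheds 189 req/s to db-r: 189 each.
    db-r: 104+189 = 293 > 140
Round 5 — db-r crashes.
  db-r sheds 293 req/s: no online neighbours, lost.
No further crashes.

yes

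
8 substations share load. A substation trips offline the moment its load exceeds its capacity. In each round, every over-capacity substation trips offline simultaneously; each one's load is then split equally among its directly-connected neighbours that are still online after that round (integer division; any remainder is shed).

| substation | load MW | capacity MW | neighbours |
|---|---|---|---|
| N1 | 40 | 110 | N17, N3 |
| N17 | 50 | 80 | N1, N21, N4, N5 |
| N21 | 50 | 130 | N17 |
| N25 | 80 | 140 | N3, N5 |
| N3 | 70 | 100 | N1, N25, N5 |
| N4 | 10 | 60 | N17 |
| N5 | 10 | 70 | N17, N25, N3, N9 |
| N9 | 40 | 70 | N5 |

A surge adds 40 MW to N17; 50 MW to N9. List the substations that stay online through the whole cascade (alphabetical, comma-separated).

Round 1 — N17 at 90 > 80; N9 at 90 > 70. N17, N9 trip offline.
  N17 sheds 90 MW to N1, N21, N4, N5: 22 each (2 lost).
    N1: 40+22 = 62 ≤ 110
    N21: 50+22 = 72 ≤ 130
    N4: 10+22 = 32 ≤ 60
    N5: 10+22 = 32 ≤ 70
  N9 sheds 90 MW to N5: 90 each.
    N5: 32+90 = 122 > 70
Round 2 — N5 trips offline.
  N5 sheds 122 MW to N25, N3: 61 each.
    N25: 80+61 = 141 > 140
    N3: 70+61 = 131 > 100
Round 3 — N25, N3 trip offline.
  N25 sheds 141 MW: no online neighbours, lost.
  N3 sheds 131 MW to N1: 131 each.
    N1: 62+131 = 193 > 110
Round 4 — N1 trips offline.
  N1 sheds 193 MW: no online neighbours, lost.
No further trips.

N21, N4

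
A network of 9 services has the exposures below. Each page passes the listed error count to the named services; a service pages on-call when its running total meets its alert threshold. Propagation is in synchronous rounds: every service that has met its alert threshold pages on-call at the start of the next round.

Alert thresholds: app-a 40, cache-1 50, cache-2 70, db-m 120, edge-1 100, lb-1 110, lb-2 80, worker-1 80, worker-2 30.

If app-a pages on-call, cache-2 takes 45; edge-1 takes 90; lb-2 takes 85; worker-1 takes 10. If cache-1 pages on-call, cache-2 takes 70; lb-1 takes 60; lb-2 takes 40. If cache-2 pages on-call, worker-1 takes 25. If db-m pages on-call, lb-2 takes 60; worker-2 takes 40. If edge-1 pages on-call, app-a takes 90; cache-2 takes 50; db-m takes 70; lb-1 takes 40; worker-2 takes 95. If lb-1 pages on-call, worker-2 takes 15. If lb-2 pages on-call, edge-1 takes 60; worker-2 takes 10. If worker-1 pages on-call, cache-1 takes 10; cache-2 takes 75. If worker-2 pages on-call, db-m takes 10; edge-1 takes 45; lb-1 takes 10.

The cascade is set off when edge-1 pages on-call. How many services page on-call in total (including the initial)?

5

Round 1 — edge-1 pages on-call (initial).
  app-a: +90 → 90 ≥ 40
  cache-2: +50 → 50 < 70
  db-m: +70 → 70 < 120
  lb-1: +40 → 40 < 110
  worker-2: +95 → 95 ≥ 30
Round 2 — app-a, worker-2 page on-call.
  cache-2: +45 → 95 ≥ 70
  db-m: +10 → 80 < 120
  lb-1: +10 → 50 < 110
  lb-2: +85 → 85 ≥ 80
  worker-1: +10 → 10 < 80
Round 3 — cache-2, lb-2 page on-call.
  worker-1: +25 → 35 < 80
No further pages.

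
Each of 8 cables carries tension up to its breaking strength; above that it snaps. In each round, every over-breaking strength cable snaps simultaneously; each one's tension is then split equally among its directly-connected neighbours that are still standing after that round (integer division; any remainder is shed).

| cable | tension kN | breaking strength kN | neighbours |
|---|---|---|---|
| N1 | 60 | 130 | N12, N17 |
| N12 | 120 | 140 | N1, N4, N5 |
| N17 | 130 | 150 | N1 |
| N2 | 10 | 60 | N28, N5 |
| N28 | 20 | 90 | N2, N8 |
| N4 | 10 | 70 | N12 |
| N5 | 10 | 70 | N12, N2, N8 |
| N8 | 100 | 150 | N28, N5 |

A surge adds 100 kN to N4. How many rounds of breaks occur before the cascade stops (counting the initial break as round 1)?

Round 1 — N4 at 110 > 70. N4 snaps.
  N4 sheds 110 kN to N12: 110 each.
    N12: 120+110 = 230 > 140
Round 2 — N12 snaps.
  N12 sheds 230 kN to N1, N5: 115 each.
    N1: 60+115 = 175 > 130
    N5: 10+115 = 125 > 70
Round 3 — N1, N5 snap.
  N1 sheds 175 kN to N17: 175 each.
    N17: 130+175 = 305 > 150
  N5 sheds 125 kN to N2, N8: 62 each (1 lost).
    N2: 10+62 = 72 > 60
    N8: 100+62 = 162 > 150
Round 4 — N17, N2, N8 snap.
  N17 sheds 305 kN: no online neighbours, lost.
  N2 sheds 72 kN to N28: 72 each.
    N28: 20+72 = 92 > 90
  N8 sheds 162 kN to N28: 162 each.
    N28: 92+162 = 254 > 90
Round 5 — N28 snaps.
  N28 sheds 254 kN: no online neighbours, lost.
No further breaks.

5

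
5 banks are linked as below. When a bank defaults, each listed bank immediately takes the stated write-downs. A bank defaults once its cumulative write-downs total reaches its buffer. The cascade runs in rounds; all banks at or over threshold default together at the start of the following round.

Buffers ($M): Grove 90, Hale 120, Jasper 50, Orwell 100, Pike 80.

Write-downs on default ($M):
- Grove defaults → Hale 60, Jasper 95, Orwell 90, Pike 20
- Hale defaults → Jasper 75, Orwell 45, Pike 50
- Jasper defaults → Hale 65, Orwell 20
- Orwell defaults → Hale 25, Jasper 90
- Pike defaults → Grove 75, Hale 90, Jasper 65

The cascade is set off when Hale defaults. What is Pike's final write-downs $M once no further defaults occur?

Round 1 — Hale defaults (initial).
  Jasper: +75 → 75 ≥ 50
  Orwell: +45 → 45 < 100
  Pike: +50 → 50 < 80
Round 2 — Jasper defaults.
  Orwell: +20 → 65 < 100
No further defaults.

50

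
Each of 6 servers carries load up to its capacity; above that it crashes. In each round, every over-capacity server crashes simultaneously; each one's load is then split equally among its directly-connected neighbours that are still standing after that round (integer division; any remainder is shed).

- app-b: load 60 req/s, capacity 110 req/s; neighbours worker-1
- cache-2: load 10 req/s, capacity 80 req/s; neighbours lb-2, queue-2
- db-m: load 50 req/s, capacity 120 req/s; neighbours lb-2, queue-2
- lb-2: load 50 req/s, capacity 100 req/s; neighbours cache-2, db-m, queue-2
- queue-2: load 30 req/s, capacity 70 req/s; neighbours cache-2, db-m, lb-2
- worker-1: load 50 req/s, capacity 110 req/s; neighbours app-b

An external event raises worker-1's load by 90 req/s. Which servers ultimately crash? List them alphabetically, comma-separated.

app-b, worker-1

Round 1 — worker-1 at 140 > 110. worker-1 crashes.
  worker-1 sheds 140 req/s to app-b: 140 each.
    app-b: 60+140 = 200 > 110
Round 2 — app-b crashes.
  app-b sheds 200 req/s: no online neighbours, lost.
No further crashes.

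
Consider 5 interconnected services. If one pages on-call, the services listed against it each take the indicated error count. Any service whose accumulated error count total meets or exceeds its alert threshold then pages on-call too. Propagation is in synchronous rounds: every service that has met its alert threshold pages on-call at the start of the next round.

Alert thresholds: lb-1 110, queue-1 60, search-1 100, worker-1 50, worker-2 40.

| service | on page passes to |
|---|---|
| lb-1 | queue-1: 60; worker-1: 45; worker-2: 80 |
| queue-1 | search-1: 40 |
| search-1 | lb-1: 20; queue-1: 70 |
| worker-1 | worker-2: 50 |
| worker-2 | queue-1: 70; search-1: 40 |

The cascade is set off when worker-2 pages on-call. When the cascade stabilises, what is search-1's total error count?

Round 1 — worker-2 pages on-call (initial).
  queue-1: +70 → 70 ≥ 60
  search-1: +40 → 40 < 100
Round 2 — queue-1 pages on-call.
  search-1: +40 → 80 < 100
No further pages.

80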